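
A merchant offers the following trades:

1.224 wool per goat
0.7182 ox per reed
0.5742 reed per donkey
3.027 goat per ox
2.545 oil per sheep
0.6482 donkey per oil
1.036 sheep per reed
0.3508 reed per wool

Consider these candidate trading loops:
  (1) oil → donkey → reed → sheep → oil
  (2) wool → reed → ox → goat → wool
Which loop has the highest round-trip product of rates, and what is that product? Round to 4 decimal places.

0.9813

(1) 0.6482 × 0.5742 × 1.036 × 2.545 = 0.98134
(2) 0.3508 × 0.7182 × 3.027 × 1.224 = 0.93347
Highest is cycle (1) at 0.9813 (≤1, no arbitrage).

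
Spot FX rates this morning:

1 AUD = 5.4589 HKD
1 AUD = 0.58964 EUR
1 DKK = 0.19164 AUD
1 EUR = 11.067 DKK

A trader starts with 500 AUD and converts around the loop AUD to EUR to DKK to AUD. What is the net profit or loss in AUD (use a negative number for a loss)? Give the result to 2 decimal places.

500 AUD × 0.58964 = 294.82 EUR
294.82 EUR × 11.067 = 3262.77294 DKK
3262.77294 DKK × 0.19164 = 625.2778062216 AUD
Net change: 625.2778062216 − 500 = 125.2778062216 AUD

125.28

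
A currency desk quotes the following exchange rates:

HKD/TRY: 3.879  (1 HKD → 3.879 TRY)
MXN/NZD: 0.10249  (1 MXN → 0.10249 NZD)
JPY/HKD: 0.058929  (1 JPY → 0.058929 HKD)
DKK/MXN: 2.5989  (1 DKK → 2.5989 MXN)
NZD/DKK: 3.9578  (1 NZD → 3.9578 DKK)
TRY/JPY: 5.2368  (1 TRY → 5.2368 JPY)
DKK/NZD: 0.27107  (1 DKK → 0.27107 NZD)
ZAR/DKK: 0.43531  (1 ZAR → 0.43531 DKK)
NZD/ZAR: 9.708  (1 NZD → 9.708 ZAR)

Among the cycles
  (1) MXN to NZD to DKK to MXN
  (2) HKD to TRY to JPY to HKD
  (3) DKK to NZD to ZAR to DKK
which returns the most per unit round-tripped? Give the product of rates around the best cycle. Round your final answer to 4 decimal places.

1.1971

(1) 0.10249 × 3.9578 × 2.5989 = 1.05420
(2) 3.879 × 5.2368 × 0.058929 = 1.19706
(3) 0.27107 × 9.708 × 0.43531 = 1.14554
Highest is cycle (2) at 1.1971 (>1, arbitrage).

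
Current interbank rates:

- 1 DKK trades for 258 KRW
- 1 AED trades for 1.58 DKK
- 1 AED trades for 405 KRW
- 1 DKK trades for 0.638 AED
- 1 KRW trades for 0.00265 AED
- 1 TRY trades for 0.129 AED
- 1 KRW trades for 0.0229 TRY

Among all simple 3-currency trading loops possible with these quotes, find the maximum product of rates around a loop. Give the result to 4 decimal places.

1.1964

TRY→AED→KRW→TRY: 0.129 × 405 × 0.0229 = 1.19641
AED→DKK→KRW→AED: 1.58 × 258 × 0.00265 = 1.08025
Maximum is TRY→AED→KRW→TRY at 1.1964; arbitrage exists.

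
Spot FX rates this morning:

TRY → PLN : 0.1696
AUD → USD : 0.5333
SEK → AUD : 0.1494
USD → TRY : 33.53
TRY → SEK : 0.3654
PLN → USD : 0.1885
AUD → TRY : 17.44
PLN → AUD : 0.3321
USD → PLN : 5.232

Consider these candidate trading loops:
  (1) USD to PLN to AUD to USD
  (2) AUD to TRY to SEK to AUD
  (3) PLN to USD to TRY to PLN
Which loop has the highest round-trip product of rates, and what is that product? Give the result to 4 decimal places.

(1) 5.232 × 0.3321 × 0.5333 = 0.92663
(2) 17.44 × 0.3654 × 0.1494 = 0.95206
(3) 0.1885 × 33.53 × 0.1696 = 1.07194
Highest is cycle (3) at 1.0719 (>1, arbitrage).

1.0719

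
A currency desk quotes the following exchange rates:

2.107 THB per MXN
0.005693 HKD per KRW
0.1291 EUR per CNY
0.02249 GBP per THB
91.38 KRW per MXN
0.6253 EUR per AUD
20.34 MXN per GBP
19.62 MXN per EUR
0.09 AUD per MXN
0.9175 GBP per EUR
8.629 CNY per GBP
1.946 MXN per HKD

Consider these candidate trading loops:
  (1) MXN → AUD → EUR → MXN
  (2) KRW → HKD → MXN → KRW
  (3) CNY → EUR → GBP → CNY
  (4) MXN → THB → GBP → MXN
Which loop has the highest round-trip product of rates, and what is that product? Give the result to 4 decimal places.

(1) 0.09 × 0.6253 × 19.62 = 1.10415
(2) 0.005693 × 1.946 × 91.38 = 1.01236
(3) 0.1291 × 0.9175 × 8.629 = 1.02210
(4) 2.107 × 0.02249 × 20.34 = 0.96384
Highest is cycle (1) at 1.1042 (>1, arbitrage).

1.1042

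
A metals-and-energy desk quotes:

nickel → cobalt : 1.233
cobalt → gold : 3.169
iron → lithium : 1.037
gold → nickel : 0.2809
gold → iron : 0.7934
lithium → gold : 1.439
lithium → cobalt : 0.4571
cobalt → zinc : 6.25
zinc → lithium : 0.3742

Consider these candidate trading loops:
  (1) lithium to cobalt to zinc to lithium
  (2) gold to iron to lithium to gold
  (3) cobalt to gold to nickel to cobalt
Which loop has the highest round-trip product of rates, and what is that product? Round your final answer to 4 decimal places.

1.1839

(1) 0.4571 × 6.25 × 0.3742 = 1.06904
(2) 0.7934 × 1.037 × 1.439 = 1.18395
(3) 3.169 × 0.2809 × 1.233 = 1.09758
Highest is cycle (2) at 1.1839 (>1, arbitrage).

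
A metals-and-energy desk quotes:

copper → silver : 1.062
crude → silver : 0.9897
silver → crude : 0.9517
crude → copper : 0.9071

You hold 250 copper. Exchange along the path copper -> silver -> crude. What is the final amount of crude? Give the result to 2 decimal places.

250 copper × 1.062 = 265.5 silver
265.5 silver × 0.9517 = 252.67635 crude

252.68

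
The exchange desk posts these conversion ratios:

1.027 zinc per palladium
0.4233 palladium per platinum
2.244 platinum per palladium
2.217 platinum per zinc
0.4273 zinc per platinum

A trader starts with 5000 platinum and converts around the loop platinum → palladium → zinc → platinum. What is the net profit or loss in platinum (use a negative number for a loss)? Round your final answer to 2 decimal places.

5000 platinum × 0.4233 = 2116.5 palladium
2116.5 palladium × 1.027 = 2173.6455 zinc
2173.6455 zinc × 2.217 = 4818.9720735 platinum
Net change: 4818.9720735 − 5000 = -181.0279265 platinum

-181.03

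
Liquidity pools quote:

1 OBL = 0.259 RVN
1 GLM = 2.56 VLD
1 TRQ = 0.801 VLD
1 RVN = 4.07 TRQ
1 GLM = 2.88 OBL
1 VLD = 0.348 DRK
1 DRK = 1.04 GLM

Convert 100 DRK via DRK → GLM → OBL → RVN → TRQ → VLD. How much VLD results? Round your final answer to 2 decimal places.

252.90

100 DRK × 1.04 = 104 GLM
104 GLM × 2.88 = 299.52 OBL
299.52 OBL × 0.259 = 77.57568 RVN
77.57568 RVN × 4.07 = 315.7330176 TRQ
315.7330176 TRQ × 0.801 = 252.9021470976 VLD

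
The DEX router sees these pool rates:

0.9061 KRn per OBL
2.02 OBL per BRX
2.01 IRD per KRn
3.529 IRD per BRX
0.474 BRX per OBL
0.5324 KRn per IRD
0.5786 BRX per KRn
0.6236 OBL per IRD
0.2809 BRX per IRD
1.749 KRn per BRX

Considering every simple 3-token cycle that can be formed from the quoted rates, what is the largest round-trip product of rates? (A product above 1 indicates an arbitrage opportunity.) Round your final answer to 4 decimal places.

OBL→KRn→IRD→OBL: 0.9061 × 2.01 × 0.6236 = 1.13574
BRX→IRD→KRn→BRX: 3.529 × 0.5324 × 0.5786 = 1.08710
OBL→KRn→BRX→OBL: 0.9061 × 0.5786 × 2.02 = 1.05902
OBL→BRX→IRD→OBL: 0.474 × 3.529 × 0.6236 = 1.04312
BRX→KRn→IRD→BRX: 1.749 × 2.01 × 0.2809 = 0.98750
Maximum is OBL→KRn→IRD→OBL at 1.1357; arbitrage exists.

1.1357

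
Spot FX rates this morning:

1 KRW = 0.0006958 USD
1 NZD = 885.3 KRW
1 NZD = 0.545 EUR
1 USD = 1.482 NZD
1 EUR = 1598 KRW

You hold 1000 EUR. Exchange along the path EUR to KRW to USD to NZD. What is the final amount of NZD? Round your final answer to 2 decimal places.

1000 EUR × 1598 = 1598000 KRW
1598000 KRW × 0.0006958 = 1111.8884 USD
1111.8884 USD × 1.482 = 1647.8186088 NZD

1647.82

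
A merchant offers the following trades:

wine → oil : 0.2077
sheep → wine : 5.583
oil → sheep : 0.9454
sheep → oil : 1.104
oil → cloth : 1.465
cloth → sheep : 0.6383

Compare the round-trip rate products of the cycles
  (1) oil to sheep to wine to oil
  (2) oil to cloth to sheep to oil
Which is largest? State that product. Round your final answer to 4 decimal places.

1.0963

(1) 0.9454 × 5.583 × 0.2077 = 1.09628
(2) 1.465 × 0.6383 × 1.104 = 1.03236
Highest is cycle (1) at 1.0963 (>1, arbitrage).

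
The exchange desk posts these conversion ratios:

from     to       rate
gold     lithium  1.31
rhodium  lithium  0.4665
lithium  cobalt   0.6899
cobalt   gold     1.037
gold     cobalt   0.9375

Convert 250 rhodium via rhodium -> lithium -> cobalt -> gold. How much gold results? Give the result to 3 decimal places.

250 rhodium × 0.4665 = 116.625 lithium
116.625 lithium × 0.6899 = 80.4595875 cobalt
80.4595875 cobalt × 1.037 = 83.4365922375 gold

83.437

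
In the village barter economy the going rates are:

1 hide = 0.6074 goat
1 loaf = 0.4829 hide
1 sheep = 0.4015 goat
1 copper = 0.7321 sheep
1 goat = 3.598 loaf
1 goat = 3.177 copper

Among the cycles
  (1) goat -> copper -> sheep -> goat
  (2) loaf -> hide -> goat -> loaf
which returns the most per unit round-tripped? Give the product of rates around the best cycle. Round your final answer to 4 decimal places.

(1) 3.177 × 0.7321 × 0.4015 = 0.93384
(2) 0.4829 × 0.6074 × 3.598 = 1.05534
Highest is cycle (2) at 1.0553 (>1, arbitrage).

1.0553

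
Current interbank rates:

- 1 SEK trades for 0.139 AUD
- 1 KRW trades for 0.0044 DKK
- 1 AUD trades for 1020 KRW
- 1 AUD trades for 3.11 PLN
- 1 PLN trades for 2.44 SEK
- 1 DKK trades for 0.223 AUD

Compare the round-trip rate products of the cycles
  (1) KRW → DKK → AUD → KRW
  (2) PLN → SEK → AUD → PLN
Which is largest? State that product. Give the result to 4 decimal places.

(1) 0.0044 × 0.223 × 1020 = 1.00082
(2) 2.44 × 0.139 × 3.11 = 1.05479
Highest is cycle (2) at 1.0548 (>1, arbitrage).

1.0548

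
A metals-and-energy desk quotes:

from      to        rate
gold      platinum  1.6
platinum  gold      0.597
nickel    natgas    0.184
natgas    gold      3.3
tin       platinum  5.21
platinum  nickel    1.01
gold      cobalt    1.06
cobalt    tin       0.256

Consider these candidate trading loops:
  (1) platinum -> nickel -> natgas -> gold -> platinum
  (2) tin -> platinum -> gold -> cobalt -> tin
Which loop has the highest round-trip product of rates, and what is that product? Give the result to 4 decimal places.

(1) 1.01 × 0.184 × 3.3 × 1.6 = 0.98124
(2) 5.21 × 0.597 × 1.06 × 0.256 = 0.84403
Highest is cycle (1) at 0.9812 (≤1, no arbitrage).

0.9812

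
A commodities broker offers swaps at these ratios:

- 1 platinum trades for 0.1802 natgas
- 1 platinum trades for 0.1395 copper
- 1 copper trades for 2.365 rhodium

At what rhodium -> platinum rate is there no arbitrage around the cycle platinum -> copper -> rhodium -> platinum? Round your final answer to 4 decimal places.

3.0311

Known legs of the cycle: 0.1395 × 2.365 = 0.3299175
For no arbitrage the full-cycle product must be 1, so the missing rate is 1 / 0.3299175 ≈ 3.031061.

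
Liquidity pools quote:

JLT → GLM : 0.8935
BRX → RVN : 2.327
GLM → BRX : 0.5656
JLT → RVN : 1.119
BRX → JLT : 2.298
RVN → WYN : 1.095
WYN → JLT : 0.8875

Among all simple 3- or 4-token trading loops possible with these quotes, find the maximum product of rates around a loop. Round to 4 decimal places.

GLM→BRX→JLT→GLM: 0.5656 × 2.298 × 0.8935 = 1.16133
RVN→WYN→JLT→RVN: 1.095 × 0.8875 × 1.119 = 1.08746
Maximum is GLM→BRX→JLT→GLM at 1.1613; arbitrage exists.

1.1613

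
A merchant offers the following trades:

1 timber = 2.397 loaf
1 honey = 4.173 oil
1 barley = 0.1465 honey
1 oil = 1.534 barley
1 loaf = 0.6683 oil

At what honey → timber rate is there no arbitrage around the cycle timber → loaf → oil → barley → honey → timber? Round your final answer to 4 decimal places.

2.7778

Known legs of the cycle: 2.397 × 0.6683 × 1.534 × 0.1465 = 0.3599999823381
For no arbitrage the full-cycle product must be 1, so the missing rate is 1 / 0.3599999823381 ≈ 2.777778.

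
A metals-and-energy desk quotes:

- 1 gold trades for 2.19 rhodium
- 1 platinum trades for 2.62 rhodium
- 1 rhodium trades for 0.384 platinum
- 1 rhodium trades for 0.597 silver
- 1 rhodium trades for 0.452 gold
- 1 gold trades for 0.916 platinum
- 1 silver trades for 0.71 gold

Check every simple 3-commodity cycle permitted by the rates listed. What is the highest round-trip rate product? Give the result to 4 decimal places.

1.0848

gold→platinum→rhodium→gold: 0.916 × 2.62 × 0.452 = 1.08476
gold→rhodium→silver→gold: 2.19 × 0.597 × 0.71 = 0.92828
Maximum is gold→platinum→rhodium→gold at 1.0848; arbitrage exists.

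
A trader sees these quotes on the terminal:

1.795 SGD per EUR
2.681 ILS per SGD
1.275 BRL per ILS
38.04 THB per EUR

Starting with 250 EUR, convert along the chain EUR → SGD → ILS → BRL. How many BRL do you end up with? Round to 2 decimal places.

250 EUR × 1.795 = 448.75 SGD
448.75 SGD × 2.681 = 1203.09875 ILS
1203.09875 ILS × 1.275 = 1533.95090625 BRL

1533.95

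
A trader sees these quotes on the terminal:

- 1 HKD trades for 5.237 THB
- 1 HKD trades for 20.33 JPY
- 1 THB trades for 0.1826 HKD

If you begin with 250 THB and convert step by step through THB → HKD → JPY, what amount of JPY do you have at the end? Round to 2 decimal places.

928.06

250 THB × 0.1826 = 45.65 HKD
45.65 HKD × 20.33 = 928.0645 JPY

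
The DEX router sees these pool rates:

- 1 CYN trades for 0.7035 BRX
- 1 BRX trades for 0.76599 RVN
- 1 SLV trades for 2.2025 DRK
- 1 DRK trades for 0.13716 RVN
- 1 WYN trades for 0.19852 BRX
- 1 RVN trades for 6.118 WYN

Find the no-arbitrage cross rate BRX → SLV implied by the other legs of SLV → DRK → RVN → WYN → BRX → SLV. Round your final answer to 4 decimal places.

Known legs of the cycle: 2.2025 × 0.13716 × 6.118 × 0.19852 = 0.366907959074664
For no arbitrage the full-cycle product must be 1, so the missing rate is 1 / 0.366907959074664 ≈ 2.725479.

2.7255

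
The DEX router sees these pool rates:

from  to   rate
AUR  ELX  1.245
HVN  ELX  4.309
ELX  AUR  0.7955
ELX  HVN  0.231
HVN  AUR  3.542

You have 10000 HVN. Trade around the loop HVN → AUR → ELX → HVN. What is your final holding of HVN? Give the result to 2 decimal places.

10000 HVN × 3.542 = 35420 AUR
35420 AUR × 1.245 = 44097.9 ELX
44097.9 ELX × 0.231 = 10186.6149 HVN

10186.61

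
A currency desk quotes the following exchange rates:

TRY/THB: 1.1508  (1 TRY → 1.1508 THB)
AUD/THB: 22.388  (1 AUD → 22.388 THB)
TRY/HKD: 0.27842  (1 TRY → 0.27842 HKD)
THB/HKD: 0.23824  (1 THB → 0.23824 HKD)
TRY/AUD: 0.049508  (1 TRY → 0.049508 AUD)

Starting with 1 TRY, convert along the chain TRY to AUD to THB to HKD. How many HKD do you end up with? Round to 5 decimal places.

0.26406

1 TRY × 0.049508 = 0.049508 AUD
0.049508 AUD × 22.388 = 1.108385104 THB
1.108385104 THB × 0.23824 = 0.26406166717696 HKD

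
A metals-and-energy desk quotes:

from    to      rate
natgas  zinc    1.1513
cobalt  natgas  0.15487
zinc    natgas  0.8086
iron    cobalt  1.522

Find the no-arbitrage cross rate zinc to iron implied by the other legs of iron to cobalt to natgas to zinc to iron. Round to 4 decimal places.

3.6849

Known legs of the cycle: 1.522 × 0.15487 × 1.1513 = 0.271375386782
For no arbitrage the full-cycle product must be 1, so the missing rate is 1 / 0.271375386782 ≈ 3.684933.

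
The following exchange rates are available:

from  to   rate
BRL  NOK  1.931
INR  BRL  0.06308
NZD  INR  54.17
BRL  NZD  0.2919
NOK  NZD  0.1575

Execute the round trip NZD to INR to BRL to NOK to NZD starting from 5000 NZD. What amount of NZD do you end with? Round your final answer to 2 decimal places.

5000 NZD × 54.17 = 270850 INR
270850 INR × 0.06308 = 17085.218 BRL
17085.218 BRL × 1.931 = 32991.555958 NOK
32991.555958 NOK × 0.1575 = 5196.170063385 NZD

5196.17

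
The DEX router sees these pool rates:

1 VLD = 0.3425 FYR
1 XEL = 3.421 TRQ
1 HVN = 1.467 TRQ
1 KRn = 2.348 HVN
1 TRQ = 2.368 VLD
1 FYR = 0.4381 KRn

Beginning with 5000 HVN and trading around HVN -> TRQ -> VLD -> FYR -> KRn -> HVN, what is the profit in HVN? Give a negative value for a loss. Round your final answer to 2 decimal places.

1119.47

5000 HVN × 1.467 = 7335 TRQ
7335 TRQ × 2.368 = 17369.28 VLD
17369.28 VLD × 0.3425 = 5948.9784 FYR
5948.9784 FYR × 0.4381 = 2606.24743704 KRn
2606.24743704 KRn × 2.348 = 6119.46898216992 HVN
Net change: 6119.46898216992 − 5000 = 1119.46898216992 HVN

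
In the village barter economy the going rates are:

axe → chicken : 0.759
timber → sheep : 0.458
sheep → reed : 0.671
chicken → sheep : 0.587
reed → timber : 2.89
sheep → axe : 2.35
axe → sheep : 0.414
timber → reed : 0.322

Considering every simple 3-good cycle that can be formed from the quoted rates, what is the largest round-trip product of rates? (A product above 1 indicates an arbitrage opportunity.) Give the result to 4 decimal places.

sheep→axe→chicken→sheep: 2.35 × 0.759 × 0.587 = 1.04700
reed→timber→sheep→reed: 2.89 × 0.458 × 0.671 = 0.88815
Maximum is sheep→axe→chicken→sheep at 1.0470; arbitrage exists.

1.0470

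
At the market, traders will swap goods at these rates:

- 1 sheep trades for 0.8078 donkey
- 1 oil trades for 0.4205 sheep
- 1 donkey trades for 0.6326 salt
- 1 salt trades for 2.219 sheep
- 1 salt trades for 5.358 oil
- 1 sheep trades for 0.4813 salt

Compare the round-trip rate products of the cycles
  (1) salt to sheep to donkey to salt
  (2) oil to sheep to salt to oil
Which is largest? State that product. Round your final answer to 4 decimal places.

1.1339

(1) 2.219 × 0.8078 × 0.6326 = 1.13394
(2) 0.4205 × 0.4813 × 5.358 = 1.08439
Highest is cycle (1) at 1.1339 (>1, arbitrage).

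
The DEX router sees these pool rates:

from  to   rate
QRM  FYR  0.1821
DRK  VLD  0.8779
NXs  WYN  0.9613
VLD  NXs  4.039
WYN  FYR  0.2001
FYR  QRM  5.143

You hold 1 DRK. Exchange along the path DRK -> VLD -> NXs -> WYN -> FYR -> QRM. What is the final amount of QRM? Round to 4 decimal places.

1 DRK × 0.8779 = 0.8779 VLD
0.8779 VLD × 4.039 = 3.5458381 NXs
3.5458381 NXs × 0.9613 = 3.40861416553 WYN
3.40861416553 WYN × 0.2001 = 0.682063694522553 FYR
0.682063694522553 FYR × 5.143 = 3.507853580929490079 QRM

3.5079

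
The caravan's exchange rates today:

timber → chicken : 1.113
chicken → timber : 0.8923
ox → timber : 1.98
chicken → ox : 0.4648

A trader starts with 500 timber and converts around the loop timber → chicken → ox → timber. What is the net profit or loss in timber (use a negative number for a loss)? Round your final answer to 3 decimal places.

12.149

500 timber × 1.113 = 556.5 chicken
556.5 chicken × 0.4648 = 258.6612 ox
258.6612 ox × 1.98 = 512.149176 timber
Net change: 512.149176 − 500 = 12.149176 timber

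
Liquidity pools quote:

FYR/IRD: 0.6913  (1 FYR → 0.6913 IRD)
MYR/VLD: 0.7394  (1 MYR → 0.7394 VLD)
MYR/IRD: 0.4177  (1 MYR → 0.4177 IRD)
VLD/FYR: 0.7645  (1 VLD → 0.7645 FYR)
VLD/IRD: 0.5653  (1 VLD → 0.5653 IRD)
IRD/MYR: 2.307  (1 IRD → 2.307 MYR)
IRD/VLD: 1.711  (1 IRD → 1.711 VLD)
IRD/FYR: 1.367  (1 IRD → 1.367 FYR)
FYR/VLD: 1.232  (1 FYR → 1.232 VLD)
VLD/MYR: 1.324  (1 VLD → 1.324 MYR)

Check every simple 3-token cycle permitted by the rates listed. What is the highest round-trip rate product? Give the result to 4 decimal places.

0.9643

IRD→MYR→VLD→IRD: 2.307 × 0.7394 × 0.5653 = 0.96429
IRD→FYR→VLD→IRD: 1.367 × 1.232 × 0.5653 = 0.95205
IRD→VLD→MYR→IRD: 1.711 × 1.324 × 0.4177 = 0.94624
IRD→VLD→FYR→IRD: 1.711 × 0.7645 × 0.6913 = 0.90426
Maximum is IRD→MYR→VLD→IRD at 0.9643; no arbitrage — every cycle loses value.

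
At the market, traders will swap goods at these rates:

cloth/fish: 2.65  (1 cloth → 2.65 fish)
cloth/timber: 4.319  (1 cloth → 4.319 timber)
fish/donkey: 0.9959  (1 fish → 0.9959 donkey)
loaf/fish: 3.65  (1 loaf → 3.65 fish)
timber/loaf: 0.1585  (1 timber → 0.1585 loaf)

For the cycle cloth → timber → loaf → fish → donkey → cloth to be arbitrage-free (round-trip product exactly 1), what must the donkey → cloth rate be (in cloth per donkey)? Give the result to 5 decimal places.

0.40186

Known legs of the cycle: 4.319 × 0.1585 × 3.65 × 0.9959 = 2.4884050121525
For no arbitrage the full-cycle product must be 1, so the missing rate is 1 / 2.4884050121525 ≈ 0.4018638.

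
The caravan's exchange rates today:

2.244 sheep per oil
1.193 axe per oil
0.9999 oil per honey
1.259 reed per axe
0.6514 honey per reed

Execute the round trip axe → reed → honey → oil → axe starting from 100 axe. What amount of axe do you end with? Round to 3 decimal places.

100 axe × 1.259 = 125.9 reed
125.9 reed × 0.6514 = 82.01126 honey
82.01126 honey × 0.9999 = 82.003058874 oil
82.003058874 oil × 1.193 = 97.829649236682 axe

97.830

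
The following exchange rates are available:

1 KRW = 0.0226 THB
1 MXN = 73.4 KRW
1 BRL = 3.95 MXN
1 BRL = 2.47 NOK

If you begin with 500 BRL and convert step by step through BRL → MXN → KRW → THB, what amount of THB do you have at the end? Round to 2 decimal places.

500 BRL × 3.95 = 1975 MXN
1975 MXN × 73.4 = 144965 KRW
144965 KRW × 0.0226 = 3276.209 THB

3276.21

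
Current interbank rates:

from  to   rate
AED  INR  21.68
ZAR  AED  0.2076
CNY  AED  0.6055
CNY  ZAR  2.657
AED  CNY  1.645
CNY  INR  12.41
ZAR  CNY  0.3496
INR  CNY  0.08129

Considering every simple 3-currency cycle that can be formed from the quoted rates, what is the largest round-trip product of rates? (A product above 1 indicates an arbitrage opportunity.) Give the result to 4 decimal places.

1.0671

INR→CNY→AED→INR: 0.08129 × 0.6055 × 21.68 = 1.06711
ZAR→AED→CNY→ZAR: 0.2076 × 1.645 × 2.657 = 0.90737
Maximum is INR→CNY→AED→INR at 1.0671; arbitrage exists.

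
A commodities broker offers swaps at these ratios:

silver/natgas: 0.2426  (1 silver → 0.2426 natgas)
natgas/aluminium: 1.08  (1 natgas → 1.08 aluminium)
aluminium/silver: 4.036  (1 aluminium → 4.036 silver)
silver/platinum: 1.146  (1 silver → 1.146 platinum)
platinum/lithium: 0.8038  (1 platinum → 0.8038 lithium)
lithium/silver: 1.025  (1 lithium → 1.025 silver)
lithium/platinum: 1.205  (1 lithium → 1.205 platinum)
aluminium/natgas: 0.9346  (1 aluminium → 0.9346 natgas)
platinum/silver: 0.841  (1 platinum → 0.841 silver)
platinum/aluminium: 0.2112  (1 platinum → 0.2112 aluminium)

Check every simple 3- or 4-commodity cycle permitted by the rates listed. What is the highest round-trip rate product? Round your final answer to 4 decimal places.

1.0575

aluminium→silver→natgas→aluminium: 4.036 × 0.2426 × 1.08 = 1.05746
aluminium→silver→platinum→aluminium: 4.036 × 1.146 × 0.2112 = 0.97685
platinum→lithium→silver→platinum: 0.8038 × 1.025 × 1.146 = 0.94418
Maximum is aluminium→silver→natgas→aluminium at 1.0575; arbitrage exists.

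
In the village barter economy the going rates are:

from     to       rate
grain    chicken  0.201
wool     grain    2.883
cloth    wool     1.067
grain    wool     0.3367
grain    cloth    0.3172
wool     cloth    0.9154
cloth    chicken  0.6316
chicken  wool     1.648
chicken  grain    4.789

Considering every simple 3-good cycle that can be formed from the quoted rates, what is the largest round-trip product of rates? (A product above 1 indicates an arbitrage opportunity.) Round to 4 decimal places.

0.9758

grain→cloth→wool→grain: 0.3172 × 1.067 × 2.883 = 0.97576
grain→cloth→chicken→grain: 0.3172 × 0.6316 × 4.789 = 0.95945
grain→chicken→wool→grain: 0.201 × 1.648 × 2.883 = 0.95499
chicken→wool→cloth→chicken: 1.648 × 0.9154 × 0.6316 = 0.95282
Maximum is grain→cloth→wool→grain at 0.9758; no arbitrage — every cycle loses value.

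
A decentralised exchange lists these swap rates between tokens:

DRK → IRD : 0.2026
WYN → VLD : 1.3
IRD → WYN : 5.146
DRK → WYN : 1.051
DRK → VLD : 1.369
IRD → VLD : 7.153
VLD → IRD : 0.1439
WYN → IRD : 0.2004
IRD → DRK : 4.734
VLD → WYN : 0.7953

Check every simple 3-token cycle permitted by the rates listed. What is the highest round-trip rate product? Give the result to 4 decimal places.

WYN→IRD→VLD→WYN: 0.2004 × 7.153 × 0.7953 = 1.14003
WYN→IRD→DRK→WYN: 0.2004 × 4.734 × 1.051 = 0.99708
WYN→VLD→IRD→WYN: 1.3 × 0.1439 × 5.146 = 0.96266
IRD→DRK→VLD→IRD: 4.734 × 1.369 × 0.1439 = 0.93259
Maximum is WYN→IRD→VLD→WYN at 1.1400; arbitrage exists.

1.1400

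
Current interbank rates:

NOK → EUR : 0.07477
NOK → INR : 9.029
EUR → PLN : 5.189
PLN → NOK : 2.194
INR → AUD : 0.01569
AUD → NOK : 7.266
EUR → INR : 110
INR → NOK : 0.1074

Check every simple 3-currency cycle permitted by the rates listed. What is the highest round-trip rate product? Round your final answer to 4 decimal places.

AUD→NOK→INR→AUD: 7.266 × 9.029 × 0.01569 = 1.02934
EUR→INR→NOK→EUR: 110 × 0.1074 × 0.07477 = 0.88333
EUR→PLN→NOK→EUR: 5.189 × 2.194 × 0.07477 = 0.85123
Maximum is AUD→NOK→INR→AUD at 1.0293; arbitrage exists.

1.0293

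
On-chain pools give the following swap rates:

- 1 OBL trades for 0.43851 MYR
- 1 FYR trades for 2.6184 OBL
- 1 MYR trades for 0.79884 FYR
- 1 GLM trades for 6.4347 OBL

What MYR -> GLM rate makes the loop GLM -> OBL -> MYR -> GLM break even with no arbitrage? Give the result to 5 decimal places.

0.35440

Known legs of the cycle: 6.4347 × 0.43851 = 2.821680297
For no arbitrage the full-cycle product must be 1, so the missing rate is 1 / 2.821680297 ≈ 0.3543988.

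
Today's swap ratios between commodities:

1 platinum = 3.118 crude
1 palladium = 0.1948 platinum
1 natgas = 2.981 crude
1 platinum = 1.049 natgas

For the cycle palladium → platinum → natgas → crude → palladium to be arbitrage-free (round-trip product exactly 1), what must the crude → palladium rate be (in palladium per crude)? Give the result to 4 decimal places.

Known legs of the cycle: 0.1948 × 1.049 × 2.981 = 0.6091530412
For no arbitrage the full-cycle product must be 1, so the missing rate is 1 / 0.6091530412 ≈ 1.641624.

1.6416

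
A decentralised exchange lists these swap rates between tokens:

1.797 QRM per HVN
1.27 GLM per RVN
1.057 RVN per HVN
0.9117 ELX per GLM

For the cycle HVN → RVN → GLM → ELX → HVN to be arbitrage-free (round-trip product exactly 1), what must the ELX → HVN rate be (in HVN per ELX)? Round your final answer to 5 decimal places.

Known legs of the cycle: 1.057 × 1.27 × 0.9117 = 1.223856963
For no arbitrage the full-cycle product must be 1, so the missing rate is 1 / 1.223856963 ≈ 0.8170889.

0.81709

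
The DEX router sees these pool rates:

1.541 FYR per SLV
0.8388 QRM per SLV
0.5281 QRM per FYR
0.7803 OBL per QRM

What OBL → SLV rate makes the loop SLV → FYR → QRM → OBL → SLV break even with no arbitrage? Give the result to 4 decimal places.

1.5748

Known legs of the cycle: 1.541 × 0.5281 × 0.7803 = 0.63500977863
For no arbitrage the full-cycle product must be 1, so the missing rate is 1 / 0.63500977863 ≈ 1.574779.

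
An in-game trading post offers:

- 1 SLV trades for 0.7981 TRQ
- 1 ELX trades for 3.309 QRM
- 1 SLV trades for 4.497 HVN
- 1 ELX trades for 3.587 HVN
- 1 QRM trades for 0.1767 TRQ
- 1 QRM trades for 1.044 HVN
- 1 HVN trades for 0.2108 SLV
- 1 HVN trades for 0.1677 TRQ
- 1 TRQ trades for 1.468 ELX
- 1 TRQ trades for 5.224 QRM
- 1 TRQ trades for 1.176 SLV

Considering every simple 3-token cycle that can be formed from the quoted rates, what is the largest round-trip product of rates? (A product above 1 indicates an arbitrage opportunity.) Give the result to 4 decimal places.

0.9146

QRM→HVN→TRQ→QRM: 1.044 × 0.1677 × 5.224 = 0.91461
HVN→TRQ→SLV→HVN: 0.1677 × 1.176 × 4.497 = 0.88688
HVN→TRQ→ELX→HVN: 0.1677 × 1.468 × 3.587 = 0.88306
QRM→TRQ→ELX→QRM: 0.1767 × 1.468 × 3.309 = 0.85834
Maximum is QRM→HVN→TRQ→QRM at 0.9146; no arbitrage — every cycle loses value.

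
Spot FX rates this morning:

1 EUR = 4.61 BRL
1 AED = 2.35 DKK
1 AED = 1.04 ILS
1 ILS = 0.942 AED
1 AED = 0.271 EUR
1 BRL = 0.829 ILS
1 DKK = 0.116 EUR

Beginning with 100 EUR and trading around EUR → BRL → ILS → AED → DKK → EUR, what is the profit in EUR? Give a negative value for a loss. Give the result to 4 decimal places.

100 EUR × 4.61 = 461 BRL
461 BRL × 0.829 = 382.169 ILS
382.169 ILS × 0.942 = 360.003198 AED
360.003198 AED × 2.35 = 846.0075153 DKK
846.0075153 DKK × 0.116 = 98.1368717748 EUR
Net change: 98.1368717748 − 100 = -1.8631282252 EUR

-1.8631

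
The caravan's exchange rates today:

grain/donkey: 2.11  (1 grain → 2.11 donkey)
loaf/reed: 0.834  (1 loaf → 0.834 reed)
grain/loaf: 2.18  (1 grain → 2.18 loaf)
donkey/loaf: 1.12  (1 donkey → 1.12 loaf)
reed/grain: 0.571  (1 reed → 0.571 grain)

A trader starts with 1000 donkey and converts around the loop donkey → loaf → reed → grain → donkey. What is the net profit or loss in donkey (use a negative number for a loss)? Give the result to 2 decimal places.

125.39

1000 donkey × 1.12 = 1120 loaf
1120 loaf × 0.834 = 934.08 reed
934.08 reed × 0.571 = 533.35968 grain
533.35968 grain × 2.11 = 1125.3889248 donkey
Net change: 1125.3889248 − 1000 = 125.3889248 donkey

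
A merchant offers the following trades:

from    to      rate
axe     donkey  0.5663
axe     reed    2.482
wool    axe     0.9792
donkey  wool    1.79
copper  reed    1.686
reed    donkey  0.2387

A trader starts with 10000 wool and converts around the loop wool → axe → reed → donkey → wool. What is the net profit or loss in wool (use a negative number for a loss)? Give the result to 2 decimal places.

10000 wool × 0.9792 = 9792 axe
9792 axe × 2.482 = 24303.744 reed
24303.744 reed × 0.2387 = 5801.3036928 donkey
5801.3036928 donkey × 1.79 = 10384.333610112 wool
Net change: 10384.333610112 − 10000 = 384.333610112 wool

384.33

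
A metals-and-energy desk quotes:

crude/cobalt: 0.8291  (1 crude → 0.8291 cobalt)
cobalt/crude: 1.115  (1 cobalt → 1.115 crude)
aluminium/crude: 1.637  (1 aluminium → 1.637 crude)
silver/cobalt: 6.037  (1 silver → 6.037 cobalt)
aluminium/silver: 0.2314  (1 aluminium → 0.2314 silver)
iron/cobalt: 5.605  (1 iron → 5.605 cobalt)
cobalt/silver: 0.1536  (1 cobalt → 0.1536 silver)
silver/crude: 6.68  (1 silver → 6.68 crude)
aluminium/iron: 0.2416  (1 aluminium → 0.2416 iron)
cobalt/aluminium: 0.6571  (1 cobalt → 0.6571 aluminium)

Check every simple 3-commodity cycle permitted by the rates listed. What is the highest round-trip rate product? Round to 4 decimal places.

0.9179

silver→cobalt→aluminium→silver: 6.037 × 0.6571 × 0.2314 = 0.91794
cobalt→aluminium→crude→cobalt: 0.6571 × 1.637 × 0.8291 = 0.89184
cobalt→aluminium→iron→cobalt: 0.6571 × 0.2416 × 5.605 = 0.88982
silver→crude→cobalt→silver: 6.68 × 0.8291 × 0.1536 = 0.85070
Maximum is silver→cobalt→aluminium→silver at 0.9179; no arbitrage — every cycle loses value.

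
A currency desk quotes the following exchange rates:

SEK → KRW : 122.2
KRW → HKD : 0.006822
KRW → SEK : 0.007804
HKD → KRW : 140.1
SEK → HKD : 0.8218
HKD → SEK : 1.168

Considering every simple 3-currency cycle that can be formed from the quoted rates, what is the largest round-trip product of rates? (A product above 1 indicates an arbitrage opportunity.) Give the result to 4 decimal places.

0.9737

SEK→KRW→HKD→SEK: 122.2 × 0.006822 × 1.168 = 0.97370
SEK→HKD→KRW→SEK: 0.8218 × 140.1 × 0.007804 = 0.89851
Maximum is SEK→KRW→HKD→SEK at 0.9737; no arbitrage — every cycle loses value.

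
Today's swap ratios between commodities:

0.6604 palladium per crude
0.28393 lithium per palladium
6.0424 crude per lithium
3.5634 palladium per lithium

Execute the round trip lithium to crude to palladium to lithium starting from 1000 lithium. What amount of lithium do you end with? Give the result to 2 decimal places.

1132.99

1000 lithium × 6.0424 = 6042.4 crude
6042.4 crude × 0.6604 = 3990.40096 palladium
3990.40096 palladium × 0.28393 = 1132.9945445728 lithium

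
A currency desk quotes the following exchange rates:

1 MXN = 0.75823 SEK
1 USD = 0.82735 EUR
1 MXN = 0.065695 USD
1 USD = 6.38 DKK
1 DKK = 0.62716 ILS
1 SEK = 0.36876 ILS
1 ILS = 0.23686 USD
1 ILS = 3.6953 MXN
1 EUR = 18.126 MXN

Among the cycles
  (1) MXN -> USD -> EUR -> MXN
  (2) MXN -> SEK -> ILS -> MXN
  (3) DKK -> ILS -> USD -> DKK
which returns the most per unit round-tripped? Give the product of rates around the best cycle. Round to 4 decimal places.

1.0332

(1) 0.065695 × 0.82735 × 18.126 = 0.98520
(2) 0.75823 × 0.36876 × 3.6953 = 1.03322
(3) 0.62716 × 0.23686 × 6.38 = 0.94774
Highest is cycle (2) at 1.0332 (>1, arbitrage).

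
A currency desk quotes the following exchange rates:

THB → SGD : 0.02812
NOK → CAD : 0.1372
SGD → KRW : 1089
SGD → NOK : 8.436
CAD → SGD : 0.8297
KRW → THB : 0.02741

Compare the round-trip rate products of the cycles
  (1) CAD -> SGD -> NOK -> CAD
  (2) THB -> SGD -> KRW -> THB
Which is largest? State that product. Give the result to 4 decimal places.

(1) 0.8297 × 8.436 × 0.1372 = 0.96031
(2) 0.02812 × 1089 × 0.02741 = 0.83937
Highest is cycle (1) at 0.9603 (≤1, no arbitrage).

0.9603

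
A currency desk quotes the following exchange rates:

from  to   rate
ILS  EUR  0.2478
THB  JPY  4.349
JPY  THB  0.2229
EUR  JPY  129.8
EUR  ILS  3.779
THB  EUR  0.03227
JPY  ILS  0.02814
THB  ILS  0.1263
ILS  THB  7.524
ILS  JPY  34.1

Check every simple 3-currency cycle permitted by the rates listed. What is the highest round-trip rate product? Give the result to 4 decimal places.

0.9600

JPY→THB→ILS→JPY: 0.2229 × 0.1263 × 34.1 = 0.95999
JPY→THB→EUR→JPY: 0.2229 × 0.03227 × 129.8 = 0.93365
JPY→ILS→THB→JPY: 0.02814 × 7.524 × 4.349 = 0.92079
EUR→ILS→THB→EUR: 3.779 × 7.524 × 0.03227 = 0.91754
JPY→ILS→EUR→JPY: 0.02814 × 0.2478 × 129.8 = 0.90511
Maximum is JPY→THB→ILS→JPY at 0.9600; no arbitrage — every cycle loses value.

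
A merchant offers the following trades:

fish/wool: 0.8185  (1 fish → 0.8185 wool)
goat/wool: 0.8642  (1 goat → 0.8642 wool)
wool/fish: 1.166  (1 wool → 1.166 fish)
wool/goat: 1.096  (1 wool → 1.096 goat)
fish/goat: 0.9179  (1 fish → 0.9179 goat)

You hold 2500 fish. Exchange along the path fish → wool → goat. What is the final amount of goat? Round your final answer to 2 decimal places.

2242.69

2500 fish × 0.8185 = 2046.25 wool
2046.25 wool × 1.096 = 2242.69 goat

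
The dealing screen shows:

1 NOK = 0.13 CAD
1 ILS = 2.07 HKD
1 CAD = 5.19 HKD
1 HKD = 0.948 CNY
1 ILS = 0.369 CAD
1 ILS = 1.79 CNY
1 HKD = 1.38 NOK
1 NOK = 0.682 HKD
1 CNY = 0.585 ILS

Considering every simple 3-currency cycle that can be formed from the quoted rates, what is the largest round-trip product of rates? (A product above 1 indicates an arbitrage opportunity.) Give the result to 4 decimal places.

1.1480

HKD→CNY→ILS→HKD: 0.948 × 0.585 × 2.07 = 1.14798
HKD→NOK→CAD→HKD: 1.38 × 0.13 × 5.19 = 0.93109
Maximum is HKD→CNY→ILS→HKD at 1.1480; arbitrage exists.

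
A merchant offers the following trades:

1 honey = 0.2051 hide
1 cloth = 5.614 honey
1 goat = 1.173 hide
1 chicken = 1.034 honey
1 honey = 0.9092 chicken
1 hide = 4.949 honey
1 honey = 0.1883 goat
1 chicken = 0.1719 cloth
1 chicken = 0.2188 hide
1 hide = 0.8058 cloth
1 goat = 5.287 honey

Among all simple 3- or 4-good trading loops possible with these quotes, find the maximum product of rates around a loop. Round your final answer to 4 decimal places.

goat→hide→honey→goat: 1.173 × 4.949 × 0.1883 = 1.09311
cloth→honey→goat→hide→cloth: 5.614 × 0.1883 × 1.173 × 0.8058 = 0.99919
chicken→hide→honey→chicken: 0.2188 × 4.949 × 0.9092 = 0.98452
cloth→honey→hide→cloth: 5.614 × 0.2051 × 0.8058 = 0.92782
cloth→honey→chicken→hide→cloth: 5.614 × 0.9092 × 0.2188 × 0.8058 = 0.89993
cloth→honey→chicken→cloth: 5.614 × 0.9092 × 0.1719 = 0.87742
Maximum is goat→hide→honey→goat at 1.0931; arbitrage exists.

1.0931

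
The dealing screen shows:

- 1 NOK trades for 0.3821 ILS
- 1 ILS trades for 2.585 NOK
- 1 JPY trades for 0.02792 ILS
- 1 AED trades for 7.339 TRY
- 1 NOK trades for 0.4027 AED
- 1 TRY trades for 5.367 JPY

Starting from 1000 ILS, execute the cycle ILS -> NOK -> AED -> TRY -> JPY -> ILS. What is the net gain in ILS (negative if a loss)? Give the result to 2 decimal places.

144.79

1000 ILS × 2.585 = 2585 NOK
2585 NOK × 0.4027 = 1040.9795 AED
1040.9795 AED × 7.339 = 7639.7485505 TRY
7639.7485505 TRY × 5.367 = 41002.5304705335 JPY
41002.5304705335 JPY × 0.02792 = 1144.79065073729532 ILS
Net change: 1144.79065073729532 − 1000 = 144.79065073729532 ILS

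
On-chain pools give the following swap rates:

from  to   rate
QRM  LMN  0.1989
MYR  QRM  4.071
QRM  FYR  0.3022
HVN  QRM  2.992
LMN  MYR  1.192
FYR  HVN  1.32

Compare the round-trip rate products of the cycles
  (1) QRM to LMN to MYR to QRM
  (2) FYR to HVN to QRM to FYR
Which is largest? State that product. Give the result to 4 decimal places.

1.1935

(1) 0.1989 × 1.192 × 4.071 = 0.96519
(2) 1.32 × 2.992 × 0.3022 = 1.19352
Highest is cycle (2) at 1.1935 (>1, arbitrage).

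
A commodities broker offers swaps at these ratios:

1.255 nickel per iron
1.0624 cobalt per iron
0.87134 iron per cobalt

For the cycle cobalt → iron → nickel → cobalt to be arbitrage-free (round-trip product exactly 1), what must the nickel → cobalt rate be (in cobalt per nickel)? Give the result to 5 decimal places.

0.91447

Known legs of the cycle: 0.87134 × 1.255 = 1.0935317
For no arbitrage the full-cycle product must be 1, so the missing rate is 1 / 1.0935317 ≈ 0.9144682.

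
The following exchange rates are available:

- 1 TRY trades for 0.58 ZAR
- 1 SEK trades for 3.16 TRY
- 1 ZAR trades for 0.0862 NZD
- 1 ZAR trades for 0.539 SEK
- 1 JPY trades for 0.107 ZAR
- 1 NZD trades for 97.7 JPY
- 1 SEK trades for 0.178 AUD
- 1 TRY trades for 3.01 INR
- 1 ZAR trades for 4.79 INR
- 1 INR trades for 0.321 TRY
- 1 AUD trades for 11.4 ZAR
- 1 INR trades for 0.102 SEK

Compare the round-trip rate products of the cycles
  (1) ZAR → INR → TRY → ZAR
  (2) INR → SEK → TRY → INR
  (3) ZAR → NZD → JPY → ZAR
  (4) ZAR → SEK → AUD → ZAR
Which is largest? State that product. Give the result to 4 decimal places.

(1) 4.79 × 0.321 × 0.58 = 0.89180
(2) 0.102 × 3.16 × 3.01 = 0.97018
(3) 0.0862 × 97.7 × 0.107 = 0.90113
(4) 0.539 × 0.178 × 11.4 = 1.09374
Highest is cycle (4) at 1.0937 (>1, arbitrage).

1.0937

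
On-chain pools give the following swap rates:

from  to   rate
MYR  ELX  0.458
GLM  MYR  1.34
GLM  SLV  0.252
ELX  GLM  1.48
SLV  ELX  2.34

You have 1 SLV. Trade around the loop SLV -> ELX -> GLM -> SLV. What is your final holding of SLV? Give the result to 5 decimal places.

0.87273

1 SLV × 2.34 = 2.34 ELX
2.34 ELX × 1.48 = 3.4632 GLM
3.4632 GLM × 0.252 = 0.8727264 SLV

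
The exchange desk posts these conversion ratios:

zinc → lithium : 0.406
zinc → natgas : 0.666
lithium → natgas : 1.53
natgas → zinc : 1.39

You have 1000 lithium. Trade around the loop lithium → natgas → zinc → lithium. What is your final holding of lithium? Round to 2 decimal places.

1000 lithium × 1.53 = 1530 natgas
1530 natgas × 1.39 = 2126.7 zinc
2126.7 zinc × 0.406 = 863.4402 lithium

863.44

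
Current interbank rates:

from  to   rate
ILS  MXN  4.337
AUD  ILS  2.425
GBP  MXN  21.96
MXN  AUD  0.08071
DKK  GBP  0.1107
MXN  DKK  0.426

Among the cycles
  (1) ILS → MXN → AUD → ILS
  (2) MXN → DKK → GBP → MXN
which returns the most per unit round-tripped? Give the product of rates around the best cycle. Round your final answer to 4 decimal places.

1.0356

(1) 4.337 × 0.08071 × 2.425 = 0.84885
(2) 0.426 × 0.1107 × 21.96 = 1.03559
Highest is cycle (2) at 1.0356 (>1, arbitrage).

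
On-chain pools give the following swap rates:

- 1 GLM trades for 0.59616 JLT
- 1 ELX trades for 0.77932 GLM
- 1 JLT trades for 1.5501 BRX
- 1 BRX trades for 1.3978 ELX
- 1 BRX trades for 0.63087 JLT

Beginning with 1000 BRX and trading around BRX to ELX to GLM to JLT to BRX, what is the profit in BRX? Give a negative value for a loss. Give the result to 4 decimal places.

1000 BRX × 1.3978 = 1397.8 ELX
1397.8 ELX × 0.77932 = 1089.333496 GLM
1089.333496 GLM × 0.59616 = 649.41705697536 JLT
649.41705697536 JLT × 1.5501 = 1006.661380017505536 BRX
Net change: 1006.661380017505536 − 1000 = 6.661380017505536 BRX

6.6614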